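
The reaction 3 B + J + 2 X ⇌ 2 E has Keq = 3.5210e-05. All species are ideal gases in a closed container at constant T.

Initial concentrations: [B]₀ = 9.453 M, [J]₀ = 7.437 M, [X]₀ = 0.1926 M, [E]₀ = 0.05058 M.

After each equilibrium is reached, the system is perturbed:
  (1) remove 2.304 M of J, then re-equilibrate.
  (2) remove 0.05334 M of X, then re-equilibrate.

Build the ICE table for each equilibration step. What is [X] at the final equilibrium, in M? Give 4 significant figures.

[X]_eq = 0.1365 M

Q₀ = 1.0978e-05 vs Keq = 3.5210e-05 ⇒ Q<K, forward
Step 1:
                    B           J           X           E
  init          9.453       7.437      0.1926     0.05058
  Δ          -0.04023    -0.01341    -0.02682     0.02682
  eq            9.413       7.424      0.1658      0.0774
  solve Keq expr → x = 0.01341; check Q = 3.5210e-05
Then remove 2.304 M of J.
Step 2:
                    B           J           X           E
  init          9.413        5.12      0.1658      0.0774
  Δ           0.01399    0.004663    0.009326   -0.009326
  eq            9.427       5.124      0.1751     0.06808
  solve Keq expr → x = -0.004663; check Q = 3.5210e-05
Then remove 0.05334 M of X.
Step 3:
                    B           J           X           E
  init          9.427       5.124      0.1218     0.06808
  Δ           0.02215    0.007385     0.01477    -0.01477
  eq            9.449       5.132      0.1365     0.05331
  solve Keq expr → x = -0.007385; check Q = 3.5210e-05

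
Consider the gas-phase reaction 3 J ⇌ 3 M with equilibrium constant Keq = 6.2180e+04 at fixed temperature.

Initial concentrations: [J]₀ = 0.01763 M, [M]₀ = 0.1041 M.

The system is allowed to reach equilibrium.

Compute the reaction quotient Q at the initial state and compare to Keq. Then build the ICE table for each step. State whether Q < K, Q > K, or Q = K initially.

Q₀ = 205.9; Q < K (proceeds forward)

Q₀ = 205.9 vs Keq = 6.2180e+04 ⇒ Q<K, forward
Step 1:
                   J          M
  Initial    0.01763     0.1041
  Change    -0.01463    0.01463
  Equil     0.002997     0.1187
  solve Keq expr → x = 0.004878; check Q = 6.2180e+04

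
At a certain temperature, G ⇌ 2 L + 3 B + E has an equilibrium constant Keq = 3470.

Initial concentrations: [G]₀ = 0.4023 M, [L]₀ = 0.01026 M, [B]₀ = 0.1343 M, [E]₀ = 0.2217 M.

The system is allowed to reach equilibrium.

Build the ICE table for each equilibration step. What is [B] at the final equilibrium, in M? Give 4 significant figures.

[B]_eq = 1.34 M

Q₀ = 1.4052e-07 vs Keq = 3470 ⇒ Q<K, forward
Step 1:
                    G           L           B           E
  Initial      0.4023     0.01026      0.1343      0.2217
  Change       -0.402       0.804       1.206       0.402
  Equil    2.8698e-04      0.8143        1.34      0.6237
  solve Keq expr → x = 0.402; check Q = 3470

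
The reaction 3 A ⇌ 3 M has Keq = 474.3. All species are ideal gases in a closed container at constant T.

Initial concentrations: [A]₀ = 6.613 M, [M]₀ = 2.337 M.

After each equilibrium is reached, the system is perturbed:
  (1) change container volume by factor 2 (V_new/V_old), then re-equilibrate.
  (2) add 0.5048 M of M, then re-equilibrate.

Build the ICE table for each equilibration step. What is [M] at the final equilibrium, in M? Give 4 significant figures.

[M]_eq = 4.414 M

Q₀ = 0.04413 vs Keq = 474.3 ⇒ Q<K, forward
Step 1:
                    A           M
  I             6.613       2.337
  C            -5.596       5.596
  E             1.017       7.933
  solve Keq expr → x = 1.865; check Q = 474.3
Then change container volume by factor 2 (V_new/V_old).
Step 2:
                    A           M
  I            0.5086       3.966
  C                 0           0
  E            0.5086       3.966
  solve Keq expr → x = 0; check Q = 474.3
Then add 0.5048 M of M.
Step 3:
                    A           M
  I            0.5086       4.471
  C           0.05737    -0.05737
  E             0.566       4.414
  solve Keq expr → x = -0.01912; check Q = 474.3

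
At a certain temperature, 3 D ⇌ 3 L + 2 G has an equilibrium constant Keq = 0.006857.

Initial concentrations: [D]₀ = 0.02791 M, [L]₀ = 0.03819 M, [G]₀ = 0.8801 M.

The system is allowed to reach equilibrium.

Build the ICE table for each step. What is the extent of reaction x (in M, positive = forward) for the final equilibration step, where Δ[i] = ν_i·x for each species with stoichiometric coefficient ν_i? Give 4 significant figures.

Q₀ = 1.984 vs Keq = 0.006857 ⇒ Q>K, reverse
Step 1:
                  D         L         G
  Initial   0.02791   0.03819    0.8801
  Change    0.02673  -0.02673  -0.01782
  Equil     0.05464   0.01146    0.8623
  solve Keq expr → x = -0.00891; check Q = 0.006857

x = -0.00891 M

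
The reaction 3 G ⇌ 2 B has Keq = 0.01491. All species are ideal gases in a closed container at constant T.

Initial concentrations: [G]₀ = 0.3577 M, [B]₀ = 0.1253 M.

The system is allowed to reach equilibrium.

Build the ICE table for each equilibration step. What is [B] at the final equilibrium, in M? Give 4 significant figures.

[B]_eq = 0.04111 M

Q₀ = 0.343 vs Keq = 0.01491 ⇒ Q>K, reverse
Step 1:
                  G         B
  I          0.3577    0.1253
  C          0.1263  -0.08419
  E           0.484   0.04111
  solve Keq expr → x = -0.04209; check Q = 0.01491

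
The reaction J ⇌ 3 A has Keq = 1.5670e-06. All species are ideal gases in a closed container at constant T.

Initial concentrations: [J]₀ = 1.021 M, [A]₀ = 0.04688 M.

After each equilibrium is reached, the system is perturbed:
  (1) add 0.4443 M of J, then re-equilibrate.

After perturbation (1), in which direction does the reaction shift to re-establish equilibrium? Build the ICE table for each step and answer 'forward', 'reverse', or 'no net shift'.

Q₀ = 1.0091e-04 vs Keq = 1.5670e-06 ⇒ Q>K, reverse
Step 1:
                  J         A
  Initial     1.021   0.04688
  Change    0.01171  -0.03514
  Equil       1.033   0.01174
  solve Keq expr → x = -0.01171; check Q = 1.5670e-06
Then add 0.4443 M of J.
Step 2:
                  J         A
  Initial     1.477   0.01174
  Change  -4.9527e-04  0.001486
  Equil       1.477   0.01323
  solve Keq expr → x = 4.9527e-04; check Q = 1.5670e-06

Direction: forward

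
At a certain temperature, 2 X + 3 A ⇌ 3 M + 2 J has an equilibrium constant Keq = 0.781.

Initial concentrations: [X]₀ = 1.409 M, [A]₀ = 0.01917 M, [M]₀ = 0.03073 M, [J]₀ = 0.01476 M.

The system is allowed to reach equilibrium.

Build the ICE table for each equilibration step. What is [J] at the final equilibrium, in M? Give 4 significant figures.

Q₀ = 4.5204e-04 vs Keq = 0.781 ⇒ Q<K, forward
Step 1:
                   X          A          M          J
  Initial      1.409    0.01917    0.03073    0.01476
  Change    -0.01047    -0.0157     0.0157    0.01047
  Equil        1.399   0.003468    0.04643    0.02523
  solve Keq expr → x = 0.005234; check Q = 0.781

[J]_eq = 0.02523 M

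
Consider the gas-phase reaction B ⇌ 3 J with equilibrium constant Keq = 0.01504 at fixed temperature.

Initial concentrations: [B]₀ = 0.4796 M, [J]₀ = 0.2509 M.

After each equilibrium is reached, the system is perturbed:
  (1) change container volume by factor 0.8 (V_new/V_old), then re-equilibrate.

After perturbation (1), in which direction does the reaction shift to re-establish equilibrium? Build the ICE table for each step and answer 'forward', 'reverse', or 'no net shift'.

Direction: reverse

Q₀ = 0.03293 vs Keq = 0.01504 ⇒ Q>K, reverse
Step 1:
                  B         J
  init       0.4796    0.2509
  Δ         0.01841  -0.05524
  eq          0.498    0.1957
  solve Keq expr → x = -0.01841; check Q = 0.01504
Then change container volume by factor 0.8 (V_new/V_old).
Step 2:
                  B         J
  init       0.6225    0.2446
  Δ         0.01086  -0.03259
  eq         0.6334     0.212
  solve Keq expr → x = -0.01086; check Q = 0.01504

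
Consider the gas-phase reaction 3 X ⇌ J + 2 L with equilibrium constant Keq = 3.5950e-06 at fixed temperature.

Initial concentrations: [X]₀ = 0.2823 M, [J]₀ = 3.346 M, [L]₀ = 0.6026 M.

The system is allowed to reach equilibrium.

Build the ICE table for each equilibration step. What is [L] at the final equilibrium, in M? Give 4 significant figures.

Q₀ = 54.01 vs Keq = 3.5950e-06 ⇒ Q>K, reverse
Step 1:
                  X         J         L
  I          0.2823     3.346    0.6026
  C          0.9018   -0.3006   -0.6012
  E           1.184     3.045    0.0014
  solve Keq expr → x = -0.3006; check Q = 3.5950e-06

[L]_eq = 0.0014 M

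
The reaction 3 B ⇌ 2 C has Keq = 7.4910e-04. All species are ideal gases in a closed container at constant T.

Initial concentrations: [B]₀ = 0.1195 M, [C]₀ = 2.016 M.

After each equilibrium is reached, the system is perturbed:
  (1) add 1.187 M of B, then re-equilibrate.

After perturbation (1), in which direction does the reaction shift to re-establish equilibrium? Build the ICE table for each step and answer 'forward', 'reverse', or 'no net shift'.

Direction: forward

Q₀ = 2382 vs Keq = 7.4910e-04 ⇒ Q>K, reverse
Step 1:
                    B           C
  init         0.1195       2.016
  Δ             2.817      -1.878
  eq            2.937      0.1378
  solve Keq expr → x = -0.9391; check Q = 7.4910e-04
Then add 1.187 M of B.
Step 2:
                    B           C
  init          4.124      0.1378
  Δ            -0.122     0.08136
  eq            4.002      0.2191
  solve Keq expr → x = 0.04068; check Q = 7.4910e-04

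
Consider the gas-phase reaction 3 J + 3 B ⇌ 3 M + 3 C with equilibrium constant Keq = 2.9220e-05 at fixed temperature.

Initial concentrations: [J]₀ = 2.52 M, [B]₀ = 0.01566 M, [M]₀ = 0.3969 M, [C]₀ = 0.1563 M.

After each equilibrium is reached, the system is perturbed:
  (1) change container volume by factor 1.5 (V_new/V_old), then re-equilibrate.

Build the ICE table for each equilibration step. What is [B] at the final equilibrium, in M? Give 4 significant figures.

Q₀ = 3.885 vs Keq = 2.9220e-05 ⇒ Q>K, reverse
Step 1:
                    J           B           M           C
  Initial        2.52     0.01566      0.3969      0.1563
  Change       0.1176      0.1176     -0.1176     -0.1176
  Equil         2.638      0.1332      0.2793     0.03874
  solve Keq expr → x = -0.03919; check Q = 2.9220e-05
Then change container volume by factor 1.5 (V_new/V_old).
Step 2:
                    J           B           M           C
  Initial       1.758     0.08881      0.1862     0.02583
  Change            0           0           0           0
  Equil         1.758     0.08881      0.1862     0.02583
  solve Keq expr → x = 0; check Q = 2.9220e-05

[B]_eq = 0.08881 M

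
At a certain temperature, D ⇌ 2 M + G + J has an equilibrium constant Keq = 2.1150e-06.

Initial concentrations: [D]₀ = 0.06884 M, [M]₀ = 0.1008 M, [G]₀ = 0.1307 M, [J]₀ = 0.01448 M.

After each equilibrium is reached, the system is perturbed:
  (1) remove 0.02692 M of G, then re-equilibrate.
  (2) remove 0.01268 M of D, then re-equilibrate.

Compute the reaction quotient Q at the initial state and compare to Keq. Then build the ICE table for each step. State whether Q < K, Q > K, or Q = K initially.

Q₀ = 2.7933e-04 vs Keq = 2.1150e-06 ⇒ Q>K, reverse
Step 1:
                   D          M          G          J
  I          0.06884     0.1008     0.1307    0.01448
  C          0.01419   -0.02839   -0.01419   -0.01419
  E          0.08303    0.07241     0.1165 2.8744e-04
  solve Keq expr → x = -0.01419; check Q = 2.1150e-06
Then remove 0.02692 M of G.
Step 2:
                   D          M          G          J
  I          0.08303    0.07241    0.08959 2.8744e-04
  C       -8.3922e-05 1.6784e-04 8.3922e-05 8.3922e-05
  E          0.08295    0.07258    0.08967 3.7136e-04
  solve Keq expr → x = 8.3922e-05; check Q = 2.1150e-06
Then remove 0.01268 M of D.
Step 3:
                   D          M          G          J
  I          0.07027    0.07258    0.08967 3.7136e-04
  C       5.5363e-05 -1.1073e-04 -5.5363e-05 -5.5363e-05
  E          0.07032    0.07247    0.08962 3.1600e-04
  solve Keq expr → x = -5.5363e-05; check Q = 2.1150e-06

Q₀ = 2.7933e-04; Q > K (proceeds reverse)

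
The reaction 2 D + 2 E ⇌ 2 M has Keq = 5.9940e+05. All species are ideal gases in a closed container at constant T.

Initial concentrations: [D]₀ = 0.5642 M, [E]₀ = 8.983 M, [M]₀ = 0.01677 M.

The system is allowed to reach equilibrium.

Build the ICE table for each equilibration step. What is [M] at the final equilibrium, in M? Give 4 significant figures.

[M]_eq = 0.5809 M

Q₀ = 1.0949e-05 vs Keq = 5.9940e+05 ⇒ Q<K, forward
Step 1:
                  D         E         M
  I          0.5642     8.983   0.01677
  C         -0.5641   -0.5641    0.5641
  E       8.9120e-05     8.419    0.5809
  solve Keq expr → x = 0.2821; check Q = 5.9940e+05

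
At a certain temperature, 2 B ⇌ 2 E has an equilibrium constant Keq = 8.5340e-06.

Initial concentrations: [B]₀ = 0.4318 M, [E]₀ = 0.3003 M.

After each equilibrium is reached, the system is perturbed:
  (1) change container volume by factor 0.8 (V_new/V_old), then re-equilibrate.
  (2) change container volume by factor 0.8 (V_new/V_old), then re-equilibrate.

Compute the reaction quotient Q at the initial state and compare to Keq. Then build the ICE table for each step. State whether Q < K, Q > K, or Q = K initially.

Q₀ = 0.4837 vs Keq = 8.5340e-06 ⇒ Q>K, reverse
Step 1:
                    B           E
  Initial      0.4318      0.3003
  Change       0.2982     -0.2982
  Equil          0.73    0.002132
  solve Keq expr → x = -0.1491; check Q = 8.5340e-06
Then change container volume by factor 0.8 (V_new/V_old).
Step 2:
                    B           E
  Initial      0.9125    0.002666
  Change            0           0
  Equil        0.9125    0.002666
  solve Keq expr → x = 0; check Q = 8.5340e-06
Then change container volume by factor 0.8 (V_new/V_old).
Step 3:
                    B           E
  Initial       1.141    0.003332
  Change            0           0
  Equil         1.141    0.003332
  solve Keq expr → x = 0; check Q = 8.5340e-06

Q₀ = 0.4837; Q > K (proceeds reverse)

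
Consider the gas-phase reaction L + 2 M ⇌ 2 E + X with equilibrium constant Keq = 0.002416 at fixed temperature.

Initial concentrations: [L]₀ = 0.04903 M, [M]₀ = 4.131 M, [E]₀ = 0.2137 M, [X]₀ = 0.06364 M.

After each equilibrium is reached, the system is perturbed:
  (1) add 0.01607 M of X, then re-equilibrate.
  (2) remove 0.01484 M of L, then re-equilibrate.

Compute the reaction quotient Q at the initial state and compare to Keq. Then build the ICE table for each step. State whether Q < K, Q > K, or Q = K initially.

Q₀ = 0.003473; Q > K (proceeds reverse)

Q₀ = 0.003473 vs Keq = 0.002416 ⇒ Q>K, reverse
Step 1:
                    L           M           E           X
  Initial     0.04903       4.131      0.2137     0.06364
  Change     0.006482     0.01296    -0.01296   -0.006482
  Equil       0.05551       4.144      0.2007     0.05716
  solve Keq expr → x = -0.006482; check Q = 0.002416
Then add 0.01607 M of X.
Step 2:
                    L           M           E           X
  Initial     0.05551       4.144      0.2007     0.07323
  Change     0.004694    0.009389   -0.009389   -0.004694
  Equil       0.06021       4.153      0.1913     0.06853
  solve Keq expr → x = -0.004694; check Q = 0.002416
Then remove 0.01484 M of L.
Step 3:
                    L           M           E           X
  Initial     0.04537       4.153      0.1913     0.06853
  Change     0.004838    0.009677   -0.009677   -0.004838
  Equil       0.05021       4.163      0.1817     0.06369
  solve Keq expr → x = -0.004838; check Q = 0.002416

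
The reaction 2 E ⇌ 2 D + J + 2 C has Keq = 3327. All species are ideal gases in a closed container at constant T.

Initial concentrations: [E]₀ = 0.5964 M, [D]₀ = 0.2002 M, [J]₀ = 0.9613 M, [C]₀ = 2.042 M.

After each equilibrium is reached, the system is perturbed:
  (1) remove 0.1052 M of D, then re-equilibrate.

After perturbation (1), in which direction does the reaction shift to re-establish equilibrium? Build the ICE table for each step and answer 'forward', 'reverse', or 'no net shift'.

Q₀ = 0.4517 vs Keq = 3327 ⇒ Q<K, forward
Step 1:
                   E          D          J          C
  Initial     0.5964     0.2002     0.9613      2.042
  Change     -0.5583     0.5583     0.2792     0.5583
  Equil      0.03809     0.7585       1.24        2.6
  solve Keq expr → x = 0.2792; check Q = 3327
Then remove 0.1052 M of D.
Step 2:
                   E          D          J          C
  Initial    0.03809     0.6533       1.24        2.6
  Change   -0.004938   0.004938   0.002469   0.004938
  Equil      0.03315     0.6583      1.243      2.605
  solve Keq expr → x = 0.002469; check Q = 3327

Direction: forward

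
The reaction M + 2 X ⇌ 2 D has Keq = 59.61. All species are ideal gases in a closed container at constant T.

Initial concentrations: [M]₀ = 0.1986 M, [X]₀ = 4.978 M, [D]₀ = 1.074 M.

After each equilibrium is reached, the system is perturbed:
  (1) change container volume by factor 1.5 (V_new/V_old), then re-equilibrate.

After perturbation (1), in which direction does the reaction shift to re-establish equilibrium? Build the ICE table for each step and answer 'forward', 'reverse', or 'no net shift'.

Q₀ = 0.2344 vs Keq = 59.61 ⇒ Q<K, forward
Step 1:
                  M         X         D
  Initial    0.1986     4.978     1.074
  Change    -0.1969   -0.3938    0.3938
  Equil     0.00172     4.584     1.468
  solve Keq expr → x = 0.1969; check Q = 59.61
Then change container volume by factor 1.5 (V_new/V_old).
Step 2:
                  M         X         D
  Initial  0.001146     3.056    0.9785
  Change  5.6797e-04  0.001136 -0.001136
  Equil    0.001714     3.057    0.9774
  solve Keq expr → x = -5.6797e-04; check Q = 59.61

Direction: reverse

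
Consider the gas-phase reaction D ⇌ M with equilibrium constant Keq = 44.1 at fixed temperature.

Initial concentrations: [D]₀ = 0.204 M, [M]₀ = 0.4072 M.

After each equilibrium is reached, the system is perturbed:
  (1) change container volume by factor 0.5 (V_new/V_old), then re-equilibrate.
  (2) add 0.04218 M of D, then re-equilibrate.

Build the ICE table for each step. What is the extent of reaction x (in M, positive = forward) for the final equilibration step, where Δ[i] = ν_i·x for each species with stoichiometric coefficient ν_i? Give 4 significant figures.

x = 0.04124 M

Q₀ = 1.996 vs Keq = 44.1 ⇒ Q<K, forward
Step 1:
                  D         M
  init        0.204    0.4072
  Δ         -0.1904    0.1904
  eq        0.01355    0.5976
  solve Keq expr → x = 0.1904; check Q = 44.1
Then change container volume by factor 0.5 (V_new/V_old).
Step 2:
                  D         M
  init       0.0271     1.195
  Δ               0         0
  eq         0.0271     1.195
  solve Keq expr → x = 0; check Q = 44.1
Then add 0.04218 M of D.
Step 3:
                  D         M
  init      0.06928     1.195
  Δ        -0.04124   0.04124
  eq        0.02804     1.237
  solve Keq expr → x = 0.04124; check Q = 44.1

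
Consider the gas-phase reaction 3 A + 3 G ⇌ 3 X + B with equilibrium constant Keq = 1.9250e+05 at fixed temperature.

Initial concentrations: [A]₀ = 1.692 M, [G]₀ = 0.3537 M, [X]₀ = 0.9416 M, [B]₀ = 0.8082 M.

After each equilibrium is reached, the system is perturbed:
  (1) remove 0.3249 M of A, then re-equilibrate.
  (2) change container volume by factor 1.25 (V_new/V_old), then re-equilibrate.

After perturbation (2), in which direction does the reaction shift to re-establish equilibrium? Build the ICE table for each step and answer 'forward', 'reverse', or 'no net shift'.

Direction: reverse

Q₀ = 3.148 vs Keq = 1.9250e+05 ⇒ Q<K, forward
Step 1:
                  A         G         X         B
  Initial     1.692    0.3537    0.9416    0.8082
  Change    -0.3378   -0.3378    0.3378    0.1126
  Equil       1.354   0.01592     1.279    0.9208
  solve Keq expr → x = 0.1126; check Q = 1.9250e+05
Then remove 0.3249 M of A.
Step 2:
                  A         G         X         B
  Initial     1.029   0.01592     1.279    0.9208
  Change   0.004836  0.004836 -0.004836 -0.001612
  Equil       1.034   0.02075     1.275    0.9192
  solve Keq expr → x = -0.001612; check Q = 1.9250e+05
Then change container volume by factor 1.25 (V_new/V_old).
Step 3:
                  A         G         X         B
  Initial    0.8273    0.0166      1.02    0.7353
  Change   0.002549  0.002549 -0.002549 -8.4950e-04
  Equil      0.8299   0.01915     1.017    0.7345
  solve Keq expr → x = -8.4950e-04; check Q = 1.9250e+05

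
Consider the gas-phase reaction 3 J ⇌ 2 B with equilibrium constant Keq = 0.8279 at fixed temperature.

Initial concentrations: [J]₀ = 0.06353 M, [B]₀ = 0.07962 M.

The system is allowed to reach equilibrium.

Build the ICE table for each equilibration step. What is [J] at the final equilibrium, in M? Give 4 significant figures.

Q₀ = 24.72 vs Keq = 0.8279 ⇒ Q>K, reverse
Step 1:
                    J           B
  Initial     0.06353     0.07962
  Change       0.0601    -0.04007
  Equil        0.1236     0.03955
  solve Keq expr → x = -0.02003; check Q = 0.8279

[J]_eq = 0.1236 M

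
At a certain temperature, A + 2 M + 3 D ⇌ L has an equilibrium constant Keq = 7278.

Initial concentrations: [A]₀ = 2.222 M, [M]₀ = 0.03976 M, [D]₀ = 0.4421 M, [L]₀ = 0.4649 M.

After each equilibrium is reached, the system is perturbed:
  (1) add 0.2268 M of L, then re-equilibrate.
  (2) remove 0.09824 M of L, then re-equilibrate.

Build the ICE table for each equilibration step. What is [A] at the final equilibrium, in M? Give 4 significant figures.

Q₀ = 1532 vs Keq = 7278 ⇒ Q<K, forward
Step 1:
                    A           M           D           L
  Initial       2.222     0.03976      0.4421      0.4649
  Change    -0.009658    -0.01932    -0.02897    0.009658
  Equil         2.212     0.02044      0.4131      0.4746
  solve Keq expr → x = 0.009658; check Q = 7278
Then add 0.2268 M of L.
Step 2:
                    A           M           D           L
  Initial       2.212     0.02044      0.4131      0.7014
  Change     0.001927    0.003853     0.00578   -0.001927
  Equil         2.214      0.0243      0.4189      0.6994
  solve Keq expr → x = -0.001927; check Q = 7278
Then remove 0.09824 M of L.
Step 3:
                    A           M           D           L
  Initial       2.214      0.0243      0.4189      0.6012
  Change  -7.8095e-04   -0.001562   -0.002343  7.8095e-04
  Equil         2.213     0.02274      0.4166       0.602
  solve Keq expr → x = 7.8095e-04; check Q = 7278

[A]_eq = 2.213 M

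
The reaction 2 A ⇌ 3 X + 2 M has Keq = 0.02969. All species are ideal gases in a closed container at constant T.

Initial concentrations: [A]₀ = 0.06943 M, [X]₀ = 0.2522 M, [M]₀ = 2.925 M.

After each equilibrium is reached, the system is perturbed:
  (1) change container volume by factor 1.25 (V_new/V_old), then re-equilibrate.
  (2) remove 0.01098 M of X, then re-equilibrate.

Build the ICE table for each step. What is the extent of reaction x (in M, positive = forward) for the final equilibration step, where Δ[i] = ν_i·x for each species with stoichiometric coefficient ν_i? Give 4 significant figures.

x = 0.003153 M

Q₀ = 28.47 vs Keq = 0.02969 ⇒ Q>K, reverse
Step 1:
                  A         X         M
  I         0.06943    0.2522     2.925
  C          0.1323   -0.1985   -0.1323
  E          0.2018   0.05371     2.793
  solve Keq expr → x = -0.06616; check Q = 0.02969
Then change container volume by factor 1.25 (V_new/V_old).
Step 2:
                  A         X         M
  I          0.1614   0.04297     2.234
  C       -0.006178  0.009267  0.006178
  E          0.1552   0.05224      2.24
  solve Keq expr → x = 0.003089; check Q = 0.02969
Then remove 0.01098 M of X.
Step 3:
                  A         X         M
  I          0.1552   0.04126      2.24
  C       -0.006307   0.00946  0.006307
  E          0.1489   0.05072     2.247
  solve Keq expr → x = 0.003153; check Q = 0.02969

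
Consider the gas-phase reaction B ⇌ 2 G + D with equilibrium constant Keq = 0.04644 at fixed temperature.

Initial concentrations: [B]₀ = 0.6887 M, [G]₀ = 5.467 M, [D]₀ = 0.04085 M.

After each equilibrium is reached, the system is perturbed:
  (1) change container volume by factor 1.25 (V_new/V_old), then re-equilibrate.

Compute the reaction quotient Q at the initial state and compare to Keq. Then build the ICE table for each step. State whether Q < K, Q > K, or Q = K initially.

Q₀ = 1.773 vs Keq = 0.04644 ⇒ Q>K, reverse
Step 1:
                   B          G          D
  init        0.6887      5.467    0.04085
  Δ          0.03968   -0.07937   -0.03968
  eq          0.7284      5.388   0.001165
  solve Keq expr → x = -0.03968; check Q = 0.04644
Then change container volume by factor 1.25 (V_new/V_old).
Step 2:
                   B          G          D
  init        0.5827       4.31 9.3228e-04
  Δ       -5.2240e-04   0.001045 5.2240e-04
  eq          0.5822      4.311   0.001455
  solve Keq expr → x = 5.2240e-04; check Q = 0.04644

Q₀ = 1.773; Q > K (proceeds reverse)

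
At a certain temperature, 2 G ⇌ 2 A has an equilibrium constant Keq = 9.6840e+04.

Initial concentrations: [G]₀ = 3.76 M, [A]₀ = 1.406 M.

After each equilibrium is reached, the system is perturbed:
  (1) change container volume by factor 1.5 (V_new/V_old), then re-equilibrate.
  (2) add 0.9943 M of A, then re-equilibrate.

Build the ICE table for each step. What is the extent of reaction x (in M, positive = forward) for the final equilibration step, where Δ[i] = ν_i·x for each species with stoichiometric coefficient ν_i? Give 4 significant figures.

Q₀ = 0.1398 vs Keq = 9.6840e+04 ⇒ Q<K, forward
Step 1:
                   G          A
  I             3.76      1.406
  C           -3.743      3.743
  E          0.01655      5.149
  solve Keq expr → x = 1.872; check Q = 9.6840e+04
Then change container volume by factor 1.5 (V_new/V_old).
Step 2:
                   G          A
  I          0.01103      3.433
  C                0          0
  E          0.01103      3.433
  solve Keq expr → x = 0; check Q = 9.6840e+04
Then add 0.9943 M of A.
Step 3:
                   G          A
  I          0.01103      4.427
  C         0.003185  -0.003185
  E          0.01422      4.424
  solve Keq expr → x = -0.001592; check Q = 9.6840e+04

x = -0.001592 M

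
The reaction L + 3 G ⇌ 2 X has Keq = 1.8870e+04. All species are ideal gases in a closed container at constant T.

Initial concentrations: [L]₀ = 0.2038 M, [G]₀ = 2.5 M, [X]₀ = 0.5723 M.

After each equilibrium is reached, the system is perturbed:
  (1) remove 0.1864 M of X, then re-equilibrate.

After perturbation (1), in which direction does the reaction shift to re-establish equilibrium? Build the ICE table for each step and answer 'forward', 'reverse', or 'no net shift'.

Q₀ = 0.1029 vs Keq = 1.8870e+04 ⇒ Q<K, forward
Step 1:
                  L         G         X
  Initial    0.2038       2.5    0.5723
  Change    -0.2038   -0.6114    0.4076
  Equil   7.5534e-06     1.889    0.9799
  solve Keq expr → x = 0.2038; check Q = 1.8870e+04
Then remove 0.1864 M of X.
Step 2:
                  L         G         X
  Initial 7.5534e-06     1.889    0.7935
  Change  -2.6003e-06 -7.8008e-06 5.2005e-06
  Equil   4.9531e-06     1.889    0.7935
  solve Keq expr → x = 2.6003e-06; check Q = 1.8870e+04

Direction: forward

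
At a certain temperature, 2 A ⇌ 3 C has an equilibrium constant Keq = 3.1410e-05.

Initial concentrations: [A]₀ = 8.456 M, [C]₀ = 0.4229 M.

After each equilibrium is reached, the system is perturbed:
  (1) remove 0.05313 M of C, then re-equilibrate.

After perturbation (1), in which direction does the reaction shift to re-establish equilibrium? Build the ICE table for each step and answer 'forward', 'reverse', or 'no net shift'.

Direction: forward

Q₀ = 0.001058 vs Keq = 3.1410e-05 ⇒ Q>K, reverse
Step 1:
                  A         C
  Initial     8.456    0.4229
  Change     0.1933     -0.29
  Equil       8.649    0.1329
  solve Keq expr → x = -0.09665; check Q = 3.1410e-05
Then remove 0.05313 M of C.
Step 2:
                  A         C
  Initial     8.649   0.07982
  Change   -0.03518   0.05277
  Equil       8.614    0.1326
  solve Keq expr → x = 0.01759; check Q = 3.1410e-05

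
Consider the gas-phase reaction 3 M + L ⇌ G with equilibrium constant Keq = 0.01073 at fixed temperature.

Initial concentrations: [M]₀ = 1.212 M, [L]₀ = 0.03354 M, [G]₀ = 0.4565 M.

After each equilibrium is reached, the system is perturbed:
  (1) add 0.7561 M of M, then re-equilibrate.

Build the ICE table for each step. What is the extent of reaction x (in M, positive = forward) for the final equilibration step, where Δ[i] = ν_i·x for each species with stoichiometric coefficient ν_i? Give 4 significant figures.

Q₀ = 7.645 vs Keq = 0.01073 ⇒ Q>K, reverse
Step 1:
                    M           L           G
  Initial       1.212     0.03354      0.4565
  Change        1.181      0.3937     -0.3937
  Equil         2.393      0.4272     0.06282
  solve Keq expr → x = -0.3937; check Q = 0.01073
Then add 0.7561 M of M.
Step 2:
                    M           L           G
  Initial       3.149      0.4272     0.06282
  Change      -0.1433    -0.04776     0.04776
  Equil         3.006      0.3795      0.1106
  solve Keq expr → x = 0.04776; check Q = 0.01073

x = 0.04776 M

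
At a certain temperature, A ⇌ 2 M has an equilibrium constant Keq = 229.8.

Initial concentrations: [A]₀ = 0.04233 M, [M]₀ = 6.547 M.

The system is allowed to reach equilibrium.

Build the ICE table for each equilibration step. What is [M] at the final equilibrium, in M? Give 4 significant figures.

Q₀ = 1013 vs Keq = 229.8 ⇒ Q>K, reverse
Step 1:
                    A           M
  I           0.04233       6.547
  C            0.1297     -0.2594
  E             0.172       6.288
  solve Keq expr → x = -0.1297; check Q = 229.8

[M]_eq = 6.288 M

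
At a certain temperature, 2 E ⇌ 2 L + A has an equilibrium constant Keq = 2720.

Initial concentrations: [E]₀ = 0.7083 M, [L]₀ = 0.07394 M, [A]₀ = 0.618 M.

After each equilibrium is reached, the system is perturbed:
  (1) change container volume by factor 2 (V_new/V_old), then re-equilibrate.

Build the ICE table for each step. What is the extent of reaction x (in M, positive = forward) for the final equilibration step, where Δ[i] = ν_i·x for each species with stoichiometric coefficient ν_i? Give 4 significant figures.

Q₀ = 0.006735 vs Keq = 2720 ⇒ Q<K, forward
Step 1:
                  E         L         A
  Initial    0.7083   0.07394     0.618
  Change    -0.6938    0.6938    0.3469
  Equil     0.01446    0.7678    0.9649
  solve Keq expr → x = 0.3469; check Q = 2720
Then change container volume by factor 2 (V_new/V_old).
Step 2:
                  E         L         A
  Initial   0.00723    0.3839    0.4825
  Change  -0.002084  0.002084  0.001042
  Equil    0.005146     0.386    0.4835
  solve Keq expr → x = 0.001042; check Q = 2720

x = 0.001042 M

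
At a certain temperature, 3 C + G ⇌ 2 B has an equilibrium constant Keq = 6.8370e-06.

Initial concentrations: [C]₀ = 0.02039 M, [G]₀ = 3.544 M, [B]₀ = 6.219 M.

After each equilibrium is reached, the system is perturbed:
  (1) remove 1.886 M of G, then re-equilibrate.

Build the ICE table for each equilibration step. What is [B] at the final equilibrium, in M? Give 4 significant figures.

[B]_eq = 0.1558 M

Q₀ = 1.2873e+06 vs Keq = 6.8370e-06 ⇒ Q>K, reverse
Step 1:
                   C          G          B
  Initial    0.02039      3.544      6.219
  Change       9.054      3.018     -6.036
  Equil        9.074      6.562     0.1831
  solve Keq expr → x = -3.018; check Q = 6.8370e-06
Then remove 1.886 M of G.
Step 2:
                   C          G          B
  Initial      9.074      4.676     0.1831
  Change     0.04089    0.01363   -0.02726
  Equil        9.115       4.69     0.1558
  solve Keq expr → x = -0.01363; check Q = 6.8370e-06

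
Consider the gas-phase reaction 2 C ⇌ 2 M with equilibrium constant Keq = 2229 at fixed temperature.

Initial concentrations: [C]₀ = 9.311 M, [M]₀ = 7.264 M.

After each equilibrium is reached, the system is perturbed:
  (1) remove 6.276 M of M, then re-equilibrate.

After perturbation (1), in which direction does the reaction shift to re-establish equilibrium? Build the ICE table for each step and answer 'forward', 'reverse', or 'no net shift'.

Q₀ = 0.6086 vs Keq = 2229 ⇒ Q<K, forward
Step 1:
                  C         M
  init        9.311     7.264
  Δ          -8.967     8.967
  eq         0.3438     16.23
  solve Keq expr → x = 4.484; check Q = 2229
Then remove 6.276 M of M.
Step 2:
                  C         M
  init       0.3438     9.955
  Δ         -0.1302    0.1302
  eq         0.2136     10.09
  solve Keq expr → x = 0.06509; check Q = 2229

Direction: forward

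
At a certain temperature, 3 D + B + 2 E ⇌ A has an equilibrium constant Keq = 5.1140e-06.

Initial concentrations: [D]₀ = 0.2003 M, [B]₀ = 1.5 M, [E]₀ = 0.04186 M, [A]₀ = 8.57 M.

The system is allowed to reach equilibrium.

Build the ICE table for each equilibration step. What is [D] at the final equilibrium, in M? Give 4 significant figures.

Q₀ = 4.0574e+05 vs Keq = 5.1140e-06 ⇒ Q>K, reverse
Step 1:
                   D          B          E          A
  init        0.2003        1.5    0.04186       8.57
  Δ            12.61      4.202      8.404     -4.202
  eq           12.81      5.702      8.446      4.368
  solve Keq expr → x = -4.202; check Q = 5.1140e-06

[D]_eq = 12.81 M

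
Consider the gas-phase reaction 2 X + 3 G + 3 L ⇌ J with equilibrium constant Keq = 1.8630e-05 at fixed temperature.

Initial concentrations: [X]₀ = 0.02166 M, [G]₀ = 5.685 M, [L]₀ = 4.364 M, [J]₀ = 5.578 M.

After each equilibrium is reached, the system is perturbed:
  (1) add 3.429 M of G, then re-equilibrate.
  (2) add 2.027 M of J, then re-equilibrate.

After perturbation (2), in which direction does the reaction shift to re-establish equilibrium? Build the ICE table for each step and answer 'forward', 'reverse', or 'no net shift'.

Direction: reverse

Q₀ = 0.7786 vs Keq = 1.8630e-05 ⇒ Q>K, reverse
Step 1:
                    X           G           L           J
  Initial     0.02166       5.685       4.364       5.578
  Change        1.406       2.109       2.109      -0.703
  Equil         1.428       7.794       6.473       4.875
  solve Keq expr → x = -0.703; check Q = 1.8630e-05
Then add 3.429 M of G.
Step 2:
                    X           G           L           J
  Initial       1.428       11.22       6.473       4.875
  Change      -0.3812     -0.5717     -0.5717      0.1906
  Equil         1.046       10.65       5.901       5.066
  solve Keq expr → x = 0.1906; check Q = 1.8630e-05
Then add 2.027 M of J.
Step 3:
                    X           G           L           J
  Initial       1.046       10.65       5.901       7.093
  Change         0.11       0.165       0.165    -0.05501
  Equil         1.156       10.82       6.066       7.038
  solve Keq expr → x = -0.05501; check Q = 1.8630e-05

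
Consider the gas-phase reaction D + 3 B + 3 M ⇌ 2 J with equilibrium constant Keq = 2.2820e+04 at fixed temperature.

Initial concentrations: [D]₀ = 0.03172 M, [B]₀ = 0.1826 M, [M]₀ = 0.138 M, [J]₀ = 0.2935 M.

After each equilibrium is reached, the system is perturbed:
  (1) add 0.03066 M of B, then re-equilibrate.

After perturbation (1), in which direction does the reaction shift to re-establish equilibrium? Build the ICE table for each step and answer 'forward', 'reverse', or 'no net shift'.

Direction: forward

Q₀ = 1.6972e+05 vs Keq = 2.2820e+04 ⇒ Q>K, reverse
Step 1:
                    D           B           M           J
  Initial     0.03172      0.1826       0.138      0.2935
  Change      0.01418     0.04253     0.04253    -0.02835
  Equil        0.0459      0.2251      0.1805      0.2651
  solve Keq expr → x = -0.01418; check Q = 2.2820e+04
Then add 0.03066 M of B.
Step 2:
                    D           B           M           J
  Initial      0.0459      0.2558      0.1805      0.2651
  Change    -0.003077   -0.009232   -0.009232    0.006154
  Equil       0.04282      0.2466      0.1713      0.2713
  solve Keq expr → x = 0.003077; check Q = 2.2820e+04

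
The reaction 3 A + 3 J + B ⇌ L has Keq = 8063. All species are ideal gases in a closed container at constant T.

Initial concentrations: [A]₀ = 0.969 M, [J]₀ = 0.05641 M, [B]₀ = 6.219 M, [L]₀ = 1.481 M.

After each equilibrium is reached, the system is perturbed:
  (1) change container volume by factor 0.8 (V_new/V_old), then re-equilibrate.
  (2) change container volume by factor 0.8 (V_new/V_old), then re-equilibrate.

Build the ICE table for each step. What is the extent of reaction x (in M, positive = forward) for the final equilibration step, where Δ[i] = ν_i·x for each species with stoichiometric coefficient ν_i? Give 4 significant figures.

Q₀ = 1458 vs Keq = 8063 ⇒ Q<K, forward
Step 1:
                    A           J           B           L
  I             0.969     0.05641       6.219       1.481
  C          -0.02364    -0.02364    -0.00788     0.00788
  E            0.9454     0.03277       6.211       1.489
  solve Keq expr → x = 0.00788; check Q = 8063
Then change container volume by factor 0.8 (V_new/V_old).
Step 2:
                    A           J           B           L
  I             1.182     0.04096       7.764       1.861
  C          -0.01439    -0.01439   -0.004798    0.004798
  E             1.167     0.02657       7.759       1.866
  solve Keq expr → x = 0.004798; check Q = 8063
Then change container volume by factor 0.8 (V_new/V_old).
Step 3:
                    A           J           B           L
  I             1.459     0.03321       9.699       2.332
  C          -0.01177    -0.01177   -0.003922    0.003922
  E             1.447     0.02144       9.695       2.336
  solve Keq expr → x = 0.003922; check Q = 8063

x = 0.003922 M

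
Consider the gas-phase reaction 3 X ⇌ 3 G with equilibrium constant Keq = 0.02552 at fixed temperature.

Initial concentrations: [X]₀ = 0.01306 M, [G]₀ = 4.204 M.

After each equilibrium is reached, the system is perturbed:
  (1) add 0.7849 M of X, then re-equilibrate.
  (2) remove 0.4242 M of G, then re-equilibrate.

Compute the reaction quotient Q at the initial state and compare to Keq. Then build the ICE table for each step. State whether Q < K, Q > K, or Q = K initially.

Q₀ = 3.3355e+07; Q > K (proceeds reverse)

Q₀ = 3.3355e+07 vs Keq = 0.02552 ⇒ Q>K, reverse
Step 1:
                   X          G
  I          0.01306      4.204
  C            3.245     -3.245
  E            3.258     0.9592
  solve Keq expr → x = -1.082; check Q = 0.02552
Then add 0.7849 M of X.
Step 2:
                   X          G
  I            4.043     0.9592
  C          -0.1785     0.1785
  E            3.864      1.138
  solve Keq expr → x = 0.05951; check Q = 0.02552
Then remove 0.4242 M of G.
Step 3:
                   X          G
  I            3.864     0.7135
  C          -0.3277     0.3277
  E            3.537      1.041
  solve Keq expr → x = 0.1092; check Q = 0.02552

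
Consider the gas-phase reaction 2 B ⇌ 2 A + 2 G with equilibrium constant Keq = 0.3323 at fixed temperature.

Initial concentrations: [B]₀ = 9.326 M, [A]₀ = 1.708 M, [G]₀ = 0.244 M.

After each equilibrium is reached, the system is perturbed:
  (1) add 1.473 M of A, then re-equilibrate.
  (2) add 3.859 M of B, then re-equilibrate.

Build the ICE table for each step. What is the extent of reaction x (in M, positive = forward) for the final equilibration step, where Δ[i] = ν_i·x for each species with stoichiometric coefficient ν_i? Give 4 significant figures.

Q₀ = 0.001997 vs Keq = 0.3323 ⇒ Q<K, forward
Step 1:
                    B           A           G
  init          9.326       1.708       0.244
  Δ            -1.297       1.297       1.297
  eq            8.029       3.005       1.541
  solve Keq expr → x = 0.6483; check Q = 0.3323
Then add 1.473 M of A.
Step 2:
                    B           A           G
  init          8.029       4.478       1.541
  Δ            0.3642     -0.3642     -0.3642
  eq            8.394       4.113       1.176
  solve Keq expr → x = -0.1821; check Q = 0.3323
Then add 3.859 M of B.
Step 3:
                    B           A           G
  init          12.25       4.113       1.176
  Δ           -0.3574      0.3574      0.3574
  eq             11.9       4.471       1.534
  solve Keq expr → x = 0.1787; check Q = 0.3323

x = 0.1787 M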